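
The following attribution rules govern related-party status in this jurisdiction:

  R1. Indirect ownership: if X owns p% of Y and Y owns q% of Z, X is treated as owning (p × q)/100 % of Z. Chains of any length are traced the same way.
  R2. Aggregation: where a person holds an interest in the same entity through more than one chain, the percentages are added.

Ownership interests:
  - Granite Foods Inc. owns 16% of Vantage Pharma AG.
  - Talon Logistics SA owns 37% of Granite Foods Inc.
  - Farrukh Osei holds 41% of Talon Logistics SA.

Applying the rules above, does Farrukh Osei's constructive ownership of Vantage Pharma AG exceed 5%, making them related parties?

No

Chain via Talon Logistics SA → Granite Foods Inc. (R1): 41% × 37% × 16% = 2.4272% of Vantage Pharma AG.
2.4272% does not exceed the 5% threshold, so Farrukh is not a related party to Vantage Pharma AG.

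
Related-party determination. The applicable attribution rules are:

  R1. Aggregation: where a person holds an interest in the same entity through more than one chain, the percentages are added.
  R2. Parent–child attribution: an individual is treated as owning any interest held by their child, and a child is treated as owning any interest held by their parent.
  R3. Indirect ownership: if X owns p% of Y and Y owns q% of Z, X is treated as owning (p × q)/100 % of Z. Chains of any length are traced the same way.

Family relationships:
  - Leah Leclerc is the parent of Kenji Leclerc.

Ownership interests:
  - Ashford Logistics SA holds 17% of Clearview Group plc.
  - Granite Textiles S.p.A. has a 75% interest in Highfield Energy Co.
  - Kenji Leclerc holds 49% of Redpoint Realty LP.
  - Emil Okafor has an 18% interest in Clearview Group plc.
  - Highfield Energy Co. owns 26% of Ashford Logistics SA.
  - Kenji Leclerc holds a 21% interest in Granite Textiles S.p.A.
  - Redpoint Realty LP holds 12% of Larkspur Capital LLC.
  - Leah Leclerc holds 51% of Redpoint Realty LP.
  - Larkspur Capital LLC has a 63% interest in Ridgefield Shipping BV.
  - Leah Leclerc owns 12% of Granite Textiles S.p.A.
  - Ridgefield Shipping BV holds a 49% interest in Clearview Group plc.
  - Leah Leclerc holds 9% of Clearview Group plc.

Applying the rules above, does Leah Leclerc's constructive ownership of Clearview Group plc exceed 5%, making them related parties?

By parent–child attribution (R2), Leah Leclerc is treated as also owning Kenji Leclerc's interest in Redpoint Realty LP, giving 51% + 49% = 100%.
By parent–child attribution (R2), Leah Leclerc is treated as also owning Kenji Leclerc's interest in Granite Textiles S.p.A, giving 12% + 21% = 33%.
Chain via Redpoint Realty LP → Larkspur Capital LLC → Ridgefield Shipping BV (R3): 100% × 12% × 63% × 49% = 3.7044% of Clearview Group plc.
Chain via Granite Textiles S.p.A. → Highfield Energy Co. → Ashford Logistics SA (R3): 33% × 75% × 26% × 17% = 1.09395% of Clearview Group plc.
Direct interest in Clearview Group plc: 9%.
Aggregating (R1): 3.7044% + 1.09395% + 9% = 13.79835%.
13.79835% exceeds the 5% threshold, so Leah is a related party to Clearview Group plc.

Yes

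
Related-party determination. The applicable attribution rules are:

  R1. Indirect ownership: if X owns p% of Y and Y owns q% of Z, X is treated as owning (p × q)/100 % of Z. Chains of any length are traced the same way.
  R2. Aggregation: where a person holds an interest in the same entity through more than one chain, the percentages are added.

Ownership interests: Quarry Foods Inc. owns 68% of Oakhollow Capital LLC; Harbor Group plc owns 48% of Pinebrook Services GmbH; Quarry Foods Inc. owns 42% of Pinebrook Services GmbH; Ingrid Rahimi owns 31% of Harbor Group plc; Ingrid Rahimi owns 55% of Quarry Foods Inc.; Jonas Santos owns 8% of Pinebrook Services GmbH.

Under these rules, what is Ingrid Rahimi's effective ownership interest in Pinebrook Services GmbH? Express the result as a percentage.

37.98%

Chain via Quarry Foods Inc. (R1): 55% × 42% = 23.1% of Pinebrook Services GmbH.
Chain via Harbor Group plc (R1): 31% × 48% = 14.88% of Pinebrook Services GmbH.
Aggregating (R2): 23.1% + 14.88% = 37.98%.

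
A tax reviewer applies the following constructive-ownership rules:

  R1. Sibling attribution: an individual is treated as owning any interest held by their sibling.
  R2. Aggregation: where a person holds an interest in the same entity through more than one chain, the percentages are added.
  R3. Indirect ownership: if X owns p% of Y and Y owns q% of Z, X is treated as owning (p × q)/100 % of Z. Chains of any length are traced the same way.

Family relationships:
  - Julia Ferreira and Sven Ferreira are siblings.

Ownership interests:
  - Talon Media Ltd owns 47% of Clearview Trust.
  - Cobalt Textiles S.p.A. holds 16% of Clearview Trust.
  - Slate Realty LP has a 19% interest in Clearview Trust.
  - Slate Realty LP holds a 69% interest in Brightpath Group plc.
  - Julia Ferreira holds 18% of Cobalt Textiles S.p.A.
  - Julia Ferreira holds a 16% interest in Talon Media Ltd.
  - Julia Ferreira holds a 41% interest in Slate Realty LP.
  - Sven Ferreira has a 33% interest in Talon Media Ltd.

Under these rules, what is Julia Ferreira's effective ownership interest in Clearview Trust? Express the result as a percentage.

33.7%

By sibling attribution (R1), Julia Ferreira is treated as also owning Sven Ferreira's interest in Talon Media Ltd, giving 16% + 33% = 49%.
Chain via Talon Media Ltd (R3): 49% × 47% = 23.03% of Clearview Trust.
Chain via Cobalt Textiles S.p.A. (R3): 18% × 16% = 2.88% of Clearview Trust.
Chain via Slate Realty LP (R3): 41% × 19% = 7.79% of Clearview Trust.
Aggregating (R2): 23.03% + 2.88% + 7.79% = 33.7%.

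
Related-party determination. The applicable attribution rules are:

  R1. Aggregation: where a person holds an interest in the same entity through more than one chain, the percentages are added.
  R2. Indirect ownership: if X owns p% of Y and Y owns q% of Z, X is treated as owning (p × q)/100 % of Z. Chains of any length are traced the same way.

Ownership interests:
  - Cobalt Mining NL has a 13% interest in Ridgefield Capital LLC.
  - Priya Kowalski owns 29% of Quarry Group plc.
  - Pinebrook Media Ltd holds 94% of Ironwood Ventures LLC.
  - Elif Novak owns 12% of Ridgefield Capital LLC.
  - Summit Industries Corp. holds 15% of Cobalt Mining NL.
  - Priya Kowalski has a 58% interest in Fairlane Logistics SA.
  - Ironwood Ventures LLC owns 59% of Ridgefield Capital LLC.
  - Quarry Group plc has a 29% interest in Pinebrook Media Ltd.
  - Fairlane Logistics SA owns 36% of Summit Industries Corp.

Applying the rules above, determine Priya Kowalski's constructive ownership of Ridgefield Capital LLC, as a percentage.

5.071346%

Chain via Fairlane Logistics SA → Summit Industries Corp. → Cobalt Mining NL (R2): 58% × 36% × 15% × 13% = 0.40716% of Ridgefield Capital LLC.
Chain via Quarry Group plc → Pinebrook Media Ltd → Ironwood Ventures LLC (R2): 29% × 29% × 94% × 59% = 4.664186% of Ridgefield Capital LLC.
Aggregating (R1): 0.40716% + 4.664186% = 5.071346%.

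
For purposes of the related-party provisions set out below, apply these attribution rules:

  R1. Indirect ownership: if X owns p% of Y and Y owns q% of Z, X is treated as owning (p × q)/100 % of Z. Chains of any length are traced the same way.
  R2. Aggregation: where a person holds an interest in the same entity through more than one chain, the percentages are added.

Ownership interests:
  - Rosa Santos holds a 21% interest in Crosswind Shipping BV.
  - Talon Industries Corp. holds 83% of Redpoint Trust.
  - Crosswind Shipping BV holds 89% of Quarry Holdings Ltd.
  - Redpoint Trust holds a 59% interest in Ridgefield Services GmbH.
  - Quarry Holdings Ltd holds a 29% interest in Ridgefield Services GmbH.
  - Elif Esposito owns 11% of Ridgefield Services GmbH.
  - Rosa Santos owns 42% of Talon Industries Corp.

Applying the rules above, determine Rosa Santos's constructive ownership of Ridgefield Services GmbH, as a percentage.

Chain via Crosswind Shipping BV → Quarry Holdings Ltd (R1): 21% × 89% × 29% = 5.4201% of Ridgefield Services GmbH.
Chain via Talon Industries Corp. → Redpoint Trust (R1): 42% × 83% × 59% = 20.5674% of Ridgefield Services GmbH.
Aggregating (R2): 5.4201% + 20.5674% = 25.9875%.

25.9875%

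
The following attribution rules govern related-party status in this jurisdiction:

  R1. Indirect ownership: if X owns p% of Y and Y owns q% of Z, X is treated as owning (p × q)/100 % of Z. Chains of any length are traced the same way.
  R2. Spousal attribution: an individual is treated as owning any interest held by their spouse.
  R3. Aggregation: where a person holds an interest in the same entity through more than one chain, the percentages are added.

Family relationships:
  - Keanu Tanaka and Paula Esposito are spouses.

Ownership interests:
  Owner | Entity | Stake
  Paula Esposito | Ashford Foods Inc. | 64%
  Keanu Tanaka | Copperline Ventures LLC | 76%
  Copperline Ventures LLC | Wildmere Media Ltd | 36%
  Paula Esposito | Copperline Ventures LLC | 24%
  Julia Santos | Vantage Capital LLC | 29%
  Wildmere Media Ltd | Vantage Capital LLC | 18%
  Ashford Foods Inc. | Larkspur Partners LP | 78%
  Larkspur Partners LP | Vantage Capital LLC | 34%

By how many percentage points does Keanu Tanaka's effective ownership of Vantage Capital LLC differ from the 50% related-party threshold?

26.5472

By spousal attribution (R2), Keanu Tanaka is treated as also owning Paula Esposito's interest in Copperline Ventures LLC, giving 76% + 24% = 100%.
By spousal attribution (R2), Keanu Tanaka is treated as owning Paula Esposito's 64% interest in Ashford Foods Inc.
Chain via Copperline Ventures LLC → Wildmere Media Ltd (R1): 100% × 36% × 18% = 6.48% of Vantage Capital LLC.
Chain via Ashford Foods Inc. → Larkspur Partners LP (R1): 64% × 78% × 34% = 16.9728% of Vantage Capital LLC.
Aggregating (R3): 6.48% + 16.9728% = 23.4528%.
23.4528% falls short of the 50% threshold by 26.5472 percentage points.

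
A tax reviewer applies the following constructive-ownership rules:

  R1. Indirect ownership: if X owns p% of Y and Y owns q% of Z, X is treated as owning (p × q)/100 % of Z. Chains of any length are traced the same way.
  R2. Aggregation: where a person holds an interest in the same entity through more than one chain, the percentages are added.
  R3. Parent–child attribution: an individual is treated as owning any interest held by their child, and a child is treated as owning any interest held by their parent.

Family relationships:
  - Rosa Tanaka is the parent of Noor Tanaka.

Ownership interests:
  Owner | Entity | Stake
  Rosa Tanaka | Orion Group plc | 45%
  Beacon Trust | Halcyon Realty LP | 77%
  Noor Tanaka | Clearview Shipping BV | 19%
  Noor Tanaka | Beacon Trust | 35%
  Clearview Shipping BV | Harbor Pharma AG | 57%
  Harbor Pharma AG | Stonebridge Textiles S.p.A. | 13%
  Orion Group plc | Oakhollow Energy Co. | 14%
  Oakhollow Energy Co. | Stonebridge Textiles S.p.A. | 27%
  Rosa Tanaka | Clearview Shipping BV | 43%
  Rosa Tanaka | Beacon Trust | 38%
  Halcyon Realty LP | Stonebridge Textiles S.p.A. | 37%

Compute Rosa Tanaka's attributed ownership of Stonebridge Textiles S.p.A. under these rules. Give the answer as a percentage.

27.0929%

By parent–child attribution (R3), Rosa Tanaka is treated as also owning Noor Tanaka's interest in Clearview Shipping BV, giving 43% + 19% = 62%.
By parent–child attribution (R3), Rosa Tanaka is treated as also owning Noor Tanaka's interest in Beacon Trust, giving 38% + 35% = 73%.
Chain via Orion Group plc → Oakhollow Energy Co. (R1): 45% × 14% × 27% = 1.701% of Stonebridge Textiles S.p.A.
Chain via Clearview Shipping BV → Harbor Pharma AG (R1): 62% × 57% × 13% = 4.5942% of Stonebridge Textiles S.p.A.
Chain via Beacon Trust → Halcyon Realty LP (R1): 73% × 77% × 37% = 20.7977% of Stonebridge Textiles S.p.A.
Aggregating (R2): 1.701% + 4.5942% + 20.7977% = 27.0929%.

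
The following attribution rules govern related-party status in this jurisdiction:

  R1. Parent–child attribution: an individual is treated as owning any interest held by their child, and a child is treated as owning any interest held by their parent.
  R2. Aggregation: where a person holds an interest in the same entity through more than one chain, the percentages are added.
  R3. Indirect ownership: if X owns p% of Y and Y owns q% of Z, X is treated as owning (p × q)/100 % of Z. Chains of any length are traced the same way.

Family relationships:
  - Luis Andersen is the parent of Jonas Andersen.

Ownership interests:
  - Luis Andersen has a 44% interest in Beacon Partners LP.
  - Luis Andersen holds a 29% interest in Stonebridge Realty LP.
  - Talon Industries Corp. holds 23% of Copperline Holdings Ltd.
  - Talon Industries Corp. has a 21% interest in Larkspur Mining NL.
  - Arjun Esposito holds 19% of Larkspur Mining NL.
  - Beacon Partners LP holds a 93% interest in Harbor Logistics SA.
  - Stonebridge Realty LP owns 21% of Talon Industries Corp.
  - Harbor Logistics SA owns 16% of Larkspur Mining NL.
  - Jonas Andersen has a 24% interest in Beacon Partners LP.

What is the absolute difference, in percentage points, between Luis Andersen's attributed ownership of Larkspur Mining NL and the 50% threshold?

38.6027

By parent–child attribution (R1), Luis Andersen is treated as also owning Jonas Andersen's interest in Beacon Partners LP, giving 44% + 24% = 68%.
Chain via Beacon Partners LP → Harbor Logistics SA (R3): 68% × 93% × 16% = 10.1184% of Larkspur Mining NL.
Chain via Stonebridge Realty LP → Talon Industries Corp. (R3): 29% × 21% × 21% = 1.2789% of Larkspur Mining NL.
Aggregating (R2): 10.1184% + 1.2789% = 11.3973%.
11.3973% falls short of the 50% threshold by 38.6027 percentage points.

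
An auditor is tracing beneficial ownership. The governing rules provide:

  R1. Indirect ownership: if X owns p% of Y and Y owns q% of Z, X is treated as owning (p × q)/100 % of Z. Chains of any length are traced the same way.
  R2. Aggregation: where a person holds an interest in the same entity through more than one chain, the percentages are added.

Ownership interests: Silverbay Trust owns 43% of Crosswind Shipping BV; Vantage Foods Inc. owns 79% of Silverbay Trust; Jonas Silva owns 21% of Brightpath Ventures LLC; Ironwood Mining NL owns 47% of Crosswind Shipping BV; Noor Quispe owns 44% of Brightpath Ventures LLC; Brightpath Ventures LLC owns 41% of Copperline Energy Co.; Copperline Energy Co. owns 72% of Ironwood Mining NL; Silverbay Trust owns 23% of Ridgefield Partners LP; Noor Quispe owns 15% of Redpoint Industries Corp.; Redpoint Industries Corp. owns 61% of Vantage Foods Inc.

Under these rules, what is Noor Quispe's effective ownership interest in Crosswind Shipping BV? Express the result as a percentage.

Chain via Brightpath Ventures LLC → Copperline Energy Co. → Ironwood Mining NL (R1): 44% × 41% × 72% × 47% = 6.104736% of Crosswind Shipping BV.
Chain via Redpoint Industries Corp. → Vantage Foods Inc. → Silverbay Trust (R1): 15% × 61% × 79% × 43% = 3.108255% of Crosswind Shipping BV.
Aggregating (R2): 6.104736% + 3.108255% = 9.212991%.

9.212991%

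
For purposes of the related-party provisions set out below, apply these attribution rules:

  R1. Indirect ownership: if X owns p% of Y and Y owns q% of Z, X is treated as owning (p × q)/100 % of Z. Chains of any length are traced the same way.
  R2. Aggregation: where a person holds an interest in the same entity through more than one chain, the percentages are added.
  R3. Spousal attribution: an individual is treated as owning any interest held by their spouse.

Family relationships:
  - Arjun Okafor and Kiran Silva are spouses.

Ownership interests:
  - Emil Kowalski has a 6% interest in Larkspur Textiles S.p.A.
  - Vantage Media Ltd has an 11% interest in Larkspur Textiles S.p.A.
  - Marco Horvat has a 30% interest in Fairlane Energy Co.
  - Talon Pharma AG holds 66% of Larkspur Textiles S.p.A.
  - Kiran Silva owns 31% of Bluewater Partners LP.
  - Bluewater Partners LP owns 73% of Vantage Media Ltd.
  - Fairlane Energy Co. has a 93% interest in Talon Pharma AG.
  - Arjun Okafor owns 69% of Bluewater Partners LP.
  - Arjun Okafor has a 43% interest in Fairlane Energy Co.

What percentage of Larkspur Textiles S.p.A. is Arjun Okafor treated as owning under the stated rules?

34.4234%

By spousal attribution (R3), Arjun Okafor is treated as also owning Kiran Silva's interest in Bluewater Partners LP, giving 69% + 31% = 100%.
Chain via Fairlane Energy Co. → Talon Pharma AG (R1): 43% × 93% × 66% = 26.3934% of Larkspur Textiles S.p.A.
Chain via Bluewater Partners LP → Vantage Media Ltd (R1): 100% × 73% × 11% = 8.03% of Larkspur Textiles S.p.A.
Aggregating (R2): 26.3934% + 8.03% = 34.4234%.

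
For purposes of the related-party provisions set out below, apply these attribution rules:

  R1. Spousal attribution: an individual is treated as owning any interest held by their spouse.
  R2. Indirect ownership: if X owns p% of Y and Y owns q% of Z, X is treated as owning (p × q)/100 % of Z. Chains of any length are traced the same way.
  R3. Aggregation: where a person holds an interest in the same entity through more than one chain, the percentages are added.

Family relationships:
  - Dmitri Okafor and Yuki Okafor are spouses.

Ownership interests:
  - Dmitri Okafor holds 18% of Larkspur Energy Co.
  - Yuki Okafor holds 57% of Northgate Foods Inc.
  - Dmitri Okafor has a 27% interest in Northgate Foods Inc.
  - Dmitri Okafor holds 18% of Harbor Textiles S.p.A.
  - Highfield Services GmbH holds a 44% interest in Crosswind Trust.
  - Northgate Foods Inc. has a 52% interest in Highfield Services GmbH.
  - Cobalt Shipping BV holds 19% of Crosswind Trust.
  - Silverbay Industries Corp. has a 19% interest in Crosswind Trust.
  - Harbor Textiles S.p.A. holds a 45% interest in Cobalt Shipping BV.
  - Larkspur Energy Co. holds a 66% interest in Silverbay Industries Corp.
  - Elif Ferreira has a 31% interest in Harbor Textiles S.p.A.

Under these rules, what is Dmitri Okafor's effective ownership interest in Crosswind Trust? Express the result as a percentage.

23.0154%

By spousal attribution (R1), Dmitri Okafor is treated as also owning Yuki Okafor's interest in Northgate Foods Inc, giving 27% + 57% = 84%.
Chain via Northgate Foods Inc. → Highfield Services GmbH (R2): 84% × 52% × 44% = 19.2192% of Crosswind Trust.
Chain via Larkspur Energy Co. → Silverbay Industries Corp. (R2): 18% × 66% × 19% = 2.2572% of Crosswind Trust.
Chain via Harbor Textiles S.p.A. → Cobalt Shipping BV (R2): 18% × 45% × 19% = 1.539% of Crosswind Trust.
Aggregating (R3): 19.2192% + 2.2572% + 1.539% = 23.0154%.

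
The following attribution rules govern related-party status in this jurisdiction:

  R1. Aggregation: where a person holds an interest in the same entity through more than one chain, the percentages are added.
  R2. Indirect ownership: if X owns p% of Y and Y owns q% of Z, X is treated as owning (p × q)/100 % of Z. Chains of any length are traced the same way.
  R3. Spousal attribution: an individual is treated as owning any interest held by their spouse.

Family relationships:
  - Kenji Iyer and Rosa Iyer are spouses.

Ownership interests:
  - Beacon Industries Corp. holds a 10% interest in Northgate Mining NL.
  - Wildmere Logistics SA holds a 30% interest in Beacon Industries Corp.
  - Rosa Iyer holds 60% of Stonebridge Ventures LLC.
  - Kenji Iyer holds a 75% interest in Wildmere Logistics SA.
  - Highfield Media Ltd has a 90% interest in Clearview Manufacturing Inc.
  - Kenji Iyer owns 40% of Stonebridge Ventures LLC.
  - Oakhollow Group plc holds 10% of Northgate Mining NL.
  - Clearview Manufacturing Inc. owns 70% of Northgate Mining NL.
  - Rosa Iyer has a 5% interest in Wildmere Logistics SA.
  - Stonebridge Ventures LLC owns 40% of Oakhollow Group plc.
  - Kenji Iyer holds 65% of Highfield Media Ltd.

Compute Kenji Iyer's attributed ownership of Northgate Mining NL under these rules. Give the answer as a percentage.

By spousal attribution (R3), Kenji Iyer is treated as also owning Rosa Iyer's interest in Stonebridge Ventures LLC, giving 40% + 60% = 100%.
By spousal attribution (R3), Kenji Iyer is treated as also owning Rosa Iyer's interest in Wildmere Logistics SA, giving 75% + 5% = 80%.
Chain via Stonebridge Ventures LLC → Oakhollow Group plc (R2): 100% × 40% × 10% = 4% of Northgate Mining NL.
Chain via Highfield Media Ltd → Clearview Manufacturing Inc. (R2): 65% × 90% × 70% = 40.95% of Northgate Mining NL.
Chain via Wildmere Logistics SA → Beacon Industries Corp. (R2): 80% × 30% × 10% = 2.4% of Northgate Mining NL.
Aggregating (R1): 4% + 40.95% + 2.4% = 47.35%.

47.35%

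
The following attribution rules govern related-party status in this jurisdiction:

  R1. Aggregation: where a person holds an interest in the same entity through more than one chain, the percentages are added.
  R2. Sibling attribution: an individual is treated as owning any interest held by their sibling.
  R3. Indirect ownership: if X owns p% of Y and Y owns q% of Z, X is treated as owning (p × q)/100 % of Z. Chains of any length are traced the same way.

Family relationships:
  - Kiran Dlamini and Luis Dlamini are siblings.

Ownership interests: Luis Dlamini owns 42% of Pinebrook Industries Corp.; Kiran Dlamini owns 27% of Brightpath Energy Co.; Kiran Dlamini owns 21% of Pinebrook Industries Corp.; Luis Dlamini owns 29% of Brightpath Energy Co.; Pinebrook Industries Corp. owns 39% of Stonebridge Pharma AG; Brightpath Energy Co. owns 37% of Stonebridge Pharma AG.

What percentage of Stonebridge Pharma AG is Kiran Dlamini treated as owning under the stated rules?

45.29%

By sibling attribution (R2), Kiran Dlamini is treated as also owning Luis Dlamini's interest in Brightpath Energy Co, giving 27% + 29% = 56%.
By sibling attribution (R2), Kiran Dlamini is treated as also owning Luis Dlamini's interest in Pinebrook Industries Corp, giving 21% + 42% = 63%.
Chain via Brightpath Energy Co. (R3): 56% × 37% = 20.72% of Stonebridge Pharma AG.
Chain via Pinebrook Industries Corp. (R3): 63% × 39% = 24.57% of Stonebridge Pharma AG.
Aggregating (R1): 20.72% + 24.57% = 45.29%.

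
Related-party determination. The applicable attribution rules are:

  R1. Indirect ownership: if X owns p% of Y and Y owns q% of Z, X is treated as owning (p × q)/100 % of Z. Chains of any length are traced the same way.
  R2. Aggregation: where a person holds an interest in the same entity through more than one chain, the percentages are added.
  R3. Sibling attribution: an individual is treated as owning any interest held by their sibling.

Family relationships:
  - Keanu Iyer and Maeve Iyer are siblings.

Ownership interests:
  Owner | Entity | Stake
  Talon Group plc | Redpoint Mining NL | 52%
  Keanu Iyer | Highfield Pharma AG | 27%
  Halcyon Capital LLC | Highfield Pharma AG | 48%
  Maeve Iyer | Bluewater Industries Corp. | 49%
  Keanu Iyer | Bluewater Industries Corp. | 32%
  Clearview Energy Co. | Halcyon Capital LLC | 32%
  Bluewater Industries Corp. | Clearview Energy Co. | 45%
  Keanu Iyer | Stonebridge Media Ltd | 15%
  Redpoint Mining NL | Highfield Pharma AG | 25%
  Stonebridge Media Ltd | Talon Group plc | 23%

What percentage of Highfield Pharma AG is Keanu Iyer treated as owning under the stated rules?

33.04722%

By sibling attribution (R3), Keanu Iyer is treated as also owning Maeve Iyer's interest in Bluewater Industries Corp, giving 32% + 49% = 81%.
Chain via Bluewater Industries Corp. → Clearview Energy Co. → Halcyon Capital LLC (R1): 81% × 45% × 32% × 48% = 5.59872% of Highfield Pharma AG.
Chain via Stonebridge Media Ltd → Talon Group plc → Redpoint Mining NL (R1): 15% × 23% × 52% × 25% = 0.4485% of Highfield Pharma AG.
Direct interest in Highfield Pharma AG: 27%.
Aggregating (R2): 5.59872% + 0.4485% + 27% = 33.04722%.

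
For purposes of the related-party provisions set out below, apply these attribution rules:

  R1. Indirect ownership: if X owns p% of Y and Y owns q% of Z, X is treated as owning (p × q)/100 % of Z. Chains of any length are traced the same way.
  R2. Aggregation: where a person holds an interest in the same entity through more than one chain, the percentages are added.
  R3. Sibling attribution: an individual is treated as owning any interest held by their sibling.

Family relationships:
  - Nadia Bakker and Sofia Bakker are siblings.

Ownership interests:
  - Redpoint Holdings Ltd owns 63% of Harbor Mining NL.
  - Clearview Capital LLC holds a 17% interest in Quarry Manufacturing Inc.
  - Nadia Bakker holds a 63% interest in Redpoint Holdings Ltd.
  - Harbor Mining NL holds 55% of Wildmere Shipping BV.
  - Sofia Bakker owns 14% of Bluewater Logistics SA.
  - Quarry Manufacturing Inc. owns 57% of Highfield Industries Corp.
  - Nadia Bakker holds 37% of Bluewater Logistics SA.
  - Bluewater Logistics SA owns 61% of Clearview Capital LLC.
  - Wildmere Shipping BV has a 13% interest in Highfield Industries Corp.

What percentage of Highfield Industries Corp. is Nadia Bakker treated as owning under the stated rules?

By sibling attribution (R3), Nadia Bakker is treated as also owning Sofia Bakker's interest in Bluewater Logistics SA, giving 37% + 14% = 51%.
Chain via Redpoint Holdings Ltd → Harbor Mining NL → Wildmere Shipping BV (R1): 63% × 63% × 55% × 13% = 2.837835% of Highfield Industries Corp.
Chain via Bluewater Logistics SA → Clearview Capital LLC → Quarry Manufacturing Inc. (R1): 51% × 61% × 17% × 57% = 3.014559% of Highfield Industries Corp.
Aggregating (R2): 2.837835% + 3.014559% = 5.852394%.

5.852394%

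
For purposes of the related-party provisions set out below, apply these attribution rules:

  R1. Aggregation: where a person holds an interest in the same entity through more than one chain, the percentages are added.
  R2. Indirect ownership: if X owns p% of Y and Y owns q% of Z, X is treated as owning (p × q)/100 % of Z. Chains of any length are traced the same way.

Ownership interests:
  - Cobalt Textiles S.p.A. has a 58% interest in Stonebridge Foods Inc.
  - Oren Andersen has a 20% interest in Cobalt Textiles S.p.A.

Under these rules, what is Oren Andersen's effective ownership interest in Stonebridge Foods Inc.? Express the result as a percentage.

Chain via Cobalt Textiles S.p.A. (R2): 20% × 58% = 11.6% of Stonebridge Foods Inc.

11.6%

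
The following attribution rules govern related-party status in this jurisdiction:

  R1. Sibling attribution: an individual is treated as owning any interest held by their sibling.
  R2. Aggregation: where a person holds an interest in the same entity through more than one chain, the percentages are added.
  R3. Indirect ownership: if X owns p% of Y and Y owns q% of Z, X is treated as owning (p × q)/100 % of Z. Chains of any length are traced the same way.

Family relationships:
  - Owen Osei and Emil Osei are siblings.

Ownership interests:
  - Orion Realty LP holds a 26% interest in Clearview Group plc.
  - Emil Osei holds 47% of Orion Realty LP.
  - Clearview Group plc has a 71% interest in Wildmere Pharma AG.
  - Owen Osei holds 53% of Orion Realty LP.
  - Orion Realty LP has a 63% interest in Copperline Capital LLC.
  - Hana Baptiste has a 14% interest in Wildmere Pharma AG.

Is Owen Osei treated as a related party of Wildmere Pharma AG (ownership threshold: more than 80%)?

No

By sibling attribution (R1), Owen Osei is treated as also owning Emil Osei's interest in Orion Realty LP, giving 53% + 47% = 100%.
Chain via Orion Realty LP → Clearview Group plc (R3): 100% × 26% × 71% = 18.46% of Wildmere Pharma AG.
18.46% does not exceed the 80% threshold, so Owen is not a related party to Wildmere Pharma AG.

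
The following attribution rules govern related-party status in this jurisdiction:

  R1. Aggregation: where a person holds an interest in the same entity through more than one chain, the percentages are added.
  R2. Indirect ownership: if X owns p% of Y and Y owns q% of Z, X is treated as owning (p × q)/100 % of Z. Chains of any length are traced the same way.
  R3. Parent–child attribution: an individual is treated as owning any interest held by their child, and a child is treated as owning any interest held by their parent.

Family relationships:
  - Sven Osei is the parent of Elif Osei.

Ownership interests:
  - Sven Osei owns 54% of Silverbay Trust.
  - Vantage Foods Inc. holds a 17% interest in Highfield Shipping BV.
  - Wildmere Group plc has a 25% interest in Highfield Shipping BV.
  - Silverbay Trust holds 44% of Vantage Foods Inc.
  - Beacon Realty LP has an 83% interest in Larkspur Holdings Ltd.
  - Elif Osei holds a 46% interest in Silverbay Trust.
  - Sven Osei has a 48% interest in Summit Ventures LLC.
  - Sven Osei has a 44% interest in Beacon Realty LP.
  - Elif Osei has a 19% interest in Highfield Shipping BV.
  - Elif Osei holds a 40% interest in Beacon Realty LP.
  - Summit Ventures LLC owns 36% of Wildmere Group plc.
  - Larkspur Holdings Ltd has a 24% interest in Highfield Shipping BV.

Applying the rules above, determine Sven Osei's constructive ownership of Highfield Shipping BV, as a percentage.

47.5328%

By parent–child attribution (R3), Sven Osei is treated as also owning Elif Osei's interest in Beacon Realty LP, giving 44% + 40% = 84%.
By parent–child attribution (R3), Sven Osei is treated as also owning Elif Osei's interest in Silverbay Trust, giving 54% + 46% = 100%.
By parent–child attribution (R3), Sven Osei is treated as owning Elif Osei's 19% interest in Highfield Shipping BV.
Chain via Summit Ventures LLC → Wildmere Group plc (R2): 48% × 36% × 25% = 4.32% of Highfield Shipping BV.
Chain via Beacon Realty LP → Larkspur Holdings Ltd (R2): 84% × 83% × 24% = 16.7328% of Highfield Shipping BV.
Chain via Silverbay Trust → Vantage Foods Inc. (R2): 100% × 44% × 17% = 7.48% of Highfield Shipping BV.
Direct interest in Highfield Shipping BV: 19%.
Aggregating (R1): 4.32% + 16.7328% + 7.48% + 19% = 47.5328%.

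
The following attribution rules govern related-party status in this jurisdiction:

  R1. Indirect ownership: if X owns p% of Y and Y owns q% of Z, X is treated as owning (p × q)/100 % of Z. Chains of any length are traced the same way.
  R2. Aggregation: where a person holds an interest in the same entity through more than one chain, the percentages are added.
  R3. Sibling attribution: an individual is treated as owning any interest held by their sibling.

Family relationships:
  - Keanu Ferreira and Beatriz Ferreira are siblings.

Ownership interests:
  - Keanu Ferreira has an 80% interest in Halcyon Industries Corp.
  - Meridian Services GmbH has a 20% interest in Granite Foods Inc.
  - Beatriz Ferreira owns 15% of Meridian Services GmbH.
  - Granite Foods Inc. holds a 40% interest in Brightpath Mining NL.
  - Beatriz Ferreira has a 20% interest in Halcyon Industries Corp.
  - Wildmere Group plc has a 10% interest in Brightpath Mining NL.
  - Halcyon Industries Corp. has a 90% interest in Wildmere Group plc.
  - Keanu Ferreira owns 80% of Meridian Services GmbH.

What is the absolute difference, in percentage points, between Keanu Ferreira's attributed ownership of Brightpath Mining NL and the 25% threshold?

By sibling attribution (R3), Keanu Ferreira is treated as also owning Beatriz Ferreira's interest in Meridian Services GmbH, giving 80% + 15% = 95%.
By sibling attribution (R3), Keanu Ferreira is treated as also owning Beatriz Ferreira's interest in Halcyon Industries Corp, giving 80% + 20% = 100%.
Chain via Meridian Services GmbH → Granite Foods Inc. (R1): 95% × 20% × 40% = 7.6% of Brightpath Mining NL.
Chain via Halcyon Industries Corp. → Wildmere Group plc (R1): 100% × 90% × 10% = 9% of Brightpath Mining NL.
Aggregating (R2): 7.6% + 9% = 16.6%.
16.6% falls short of the 25% threshold by 8.4 percentage points.

8.4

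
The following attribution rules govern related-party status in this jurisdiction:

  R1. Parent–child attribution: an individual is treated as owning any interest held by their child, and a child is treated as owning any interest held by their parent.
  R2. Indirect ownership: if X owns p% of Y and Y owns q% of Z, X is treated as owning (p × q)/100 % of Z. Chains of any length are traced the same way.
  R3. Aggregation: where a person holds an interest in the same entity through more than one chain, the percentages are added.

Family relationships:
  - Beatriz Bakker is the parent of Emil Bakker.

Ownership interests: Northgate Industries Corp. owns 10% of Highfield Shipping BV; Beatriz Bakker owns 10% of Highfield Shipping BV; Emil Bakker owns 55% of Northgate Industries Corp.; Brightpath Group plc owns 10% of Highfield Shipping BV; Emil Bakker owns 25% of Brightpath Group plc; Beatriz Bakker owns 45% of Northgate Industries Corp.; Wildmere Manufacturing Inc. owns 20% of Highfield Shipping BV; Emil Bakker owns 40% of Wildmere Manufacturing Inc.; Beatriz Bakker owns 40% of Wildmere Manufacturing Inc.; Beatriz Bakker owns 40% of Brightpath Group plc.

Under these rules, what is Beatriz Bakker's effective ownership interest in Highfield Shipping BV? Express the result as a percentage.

By parent–child attribution (R1), Beatriz Bakker is treated as also owning Emil Bakker's interest in Wildmere Manufacturing Inc, giving 40% + 40% = 80%.
By parent–child attribution (R1), Beatriz Bakker is treated as also owning Emil Bakker's interest in Brightpath Group plc, giving 40% + 25% = 65%.
By parent–child attribution (R1), Beatriz Bakker is treated as also owning Emil Bakker's interest in Northgate Industries Corp, giving 45% + 55% = 100%.
Chain via Wildmere Manufacturing Inc. (R2): 80% × 20% = 16% of Highfield Shipping BV.
Chain via Brightpath Group plc (R2): 65% × 10% = 6.5% of Highfield Shipping BV.
Chain via Northgate Industries Corp. (R2): 100% × 10% = 10% of Highfield Shipping BV.
Direct interest in Highfield Shipping BV: 10%.
Aggregating (R3): 16% + 6.5% + 10% + 10% = 42.5%.

42.5%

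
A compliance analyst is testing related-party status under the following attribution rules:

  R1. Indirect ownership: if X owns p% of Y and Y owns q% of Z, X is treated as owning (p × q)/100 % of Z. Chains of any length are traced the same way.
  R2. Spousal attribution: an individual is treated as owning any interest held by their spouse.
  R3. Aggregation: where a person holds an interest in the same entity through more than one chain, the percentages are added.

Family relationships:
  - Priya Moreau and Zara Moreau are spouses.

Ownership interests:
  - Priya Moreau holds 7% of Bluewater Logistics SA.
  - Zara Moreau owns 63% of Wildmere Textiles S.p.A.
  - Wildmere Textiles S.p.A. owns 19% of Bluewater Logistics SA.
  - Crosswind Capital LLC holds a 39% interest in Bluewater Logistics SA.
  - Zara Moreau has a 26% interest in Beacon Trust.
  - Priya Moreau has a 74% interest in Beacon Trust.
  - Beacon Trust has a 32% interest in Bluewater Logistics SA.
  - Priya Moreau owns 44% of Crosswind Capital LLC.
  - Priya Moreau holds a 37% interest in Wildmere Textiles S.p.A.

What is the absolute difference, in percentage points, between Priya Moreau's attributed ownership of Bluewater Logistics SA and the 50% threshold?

By spousal attribution (R2), Priya Moreau is treated as also owning Zara Moreau's interest in Beacon Trust, giving 74% + 26% = 100%.
By spousal attribution (R2), Priya Moreau is treated as also owning Zara Moreau's interest in Wildmere Textiles S.p.A, giving 37% + 63% = 100%.
Chain via Crosswind Capital LLC (R1): 44% × 39% = 17.16% of Bluewater Logistics SA.
Chain via Beacon Trust (R1): 100% × 32% = 32% of Bluewater Logistics SA.
Chain via Wildmere Textiles S.p.A. (R1): 100% × 19% = 19% of Bluewater Logistics SA.
Direct interest in Bluewater Logistics SA: 7%.
Aggregating (R3): 17.16% + 32% + 19% + 7% = 75.16%.
75.16% exceeds the 50% threshold by 25.16 percentage points.

25.16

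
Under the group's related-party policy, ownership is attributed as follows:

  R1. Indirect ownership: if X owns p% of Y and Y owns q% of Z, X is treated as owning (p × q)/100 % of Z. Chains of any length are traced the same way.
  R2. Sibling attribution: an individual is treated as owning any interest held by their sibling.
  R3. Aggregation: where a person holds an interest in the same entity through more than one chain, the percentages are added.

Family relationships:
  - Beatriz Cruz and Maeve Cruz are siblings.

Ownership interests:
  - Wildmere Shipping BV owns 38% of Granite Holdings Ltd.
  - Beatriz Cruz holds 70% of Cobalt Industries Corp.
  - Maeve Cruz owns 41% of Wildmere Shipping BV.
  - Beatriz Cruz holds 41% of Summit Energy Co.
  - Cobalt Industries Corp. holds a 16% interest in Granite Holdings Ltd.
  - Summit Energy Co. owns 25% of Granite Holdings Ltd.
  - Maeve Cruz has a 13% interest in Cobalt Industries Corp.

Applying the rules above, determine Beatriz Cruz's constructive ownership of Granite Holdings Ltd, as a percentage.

39.11%

By sibling attribution (R2), Beatriz Cruz is treated as also owning Maeve Cruz's interest in Cobalt Industries Corp, giving 70% + 13% = 83%.
By sibling attribution (R2), Beatriz Cruz is treated as owning Maeve Cruz's 41% interest in Wildmere Shipping BV.
Chain via Cobalt Industries Corp. (R1): 83% × 16% = 13.28% of Granite Holdings Ltd.
Chain via Summit Energy Co. (R1): 41% × 25% = 10.25% of Granite Holdings Ltd.
Chain via Wildmere Shipping BV (R1): 41% × 38% = 15.58% of Granite Holdings Ltd.
Aggregating (R3): 13.28% + 10.25% + 15.58% = 39.11%.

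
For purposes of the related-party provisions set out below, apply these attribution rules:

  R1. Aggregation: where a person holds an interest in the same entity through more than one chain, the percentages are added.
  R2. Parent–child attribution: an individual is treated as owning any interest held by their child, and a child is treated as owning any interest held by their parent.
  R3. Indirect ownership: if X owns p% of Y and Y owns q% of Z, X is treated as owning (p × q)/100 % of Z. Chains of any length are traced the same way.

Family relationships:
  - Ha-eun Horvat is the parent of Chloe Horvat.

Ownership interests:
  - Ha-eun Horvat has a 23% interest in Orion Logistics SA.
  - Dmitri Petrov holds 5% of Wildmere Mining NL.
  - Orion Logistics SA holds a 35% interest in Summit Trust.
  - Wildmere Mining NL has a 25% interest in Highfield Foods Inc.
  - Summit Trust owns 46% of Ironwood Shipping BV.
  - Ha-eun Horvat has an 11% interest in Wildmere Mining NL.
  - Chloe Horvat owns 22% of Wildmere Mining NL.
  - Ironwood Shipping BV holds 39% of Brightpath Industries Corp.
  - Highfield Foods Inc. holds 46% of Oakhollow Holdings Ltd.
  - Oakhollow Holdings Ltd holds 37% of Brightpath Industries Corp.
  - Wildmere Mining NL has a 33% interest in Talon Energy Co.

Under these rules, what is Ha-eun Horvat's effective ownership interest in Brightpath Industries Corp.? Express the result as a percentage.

2.84832%

By parent–child attribution (R2), Ha-eun Horvat is treated as also owning Chloe Horvat's interest in Wildmere Mining NL, giving 11% + 22% = 33%.
Chain via Orion Logistics SA → Summit Trust → Ironwood Shipping BV (R3): 23% × 35% × 46% × 39% = 1.44417% of Brightpath Industries Corp.
Chain via Wildmere Mining NL → Highfield Foods Inc. → Oakhollow Holdings Ltd (R3): 33% × 25% × 46% × 37% = 1.40415% of Brightpath Industries Corp.
Aggregating (R1): 1.44417% + 1.40415% = 2.84832%.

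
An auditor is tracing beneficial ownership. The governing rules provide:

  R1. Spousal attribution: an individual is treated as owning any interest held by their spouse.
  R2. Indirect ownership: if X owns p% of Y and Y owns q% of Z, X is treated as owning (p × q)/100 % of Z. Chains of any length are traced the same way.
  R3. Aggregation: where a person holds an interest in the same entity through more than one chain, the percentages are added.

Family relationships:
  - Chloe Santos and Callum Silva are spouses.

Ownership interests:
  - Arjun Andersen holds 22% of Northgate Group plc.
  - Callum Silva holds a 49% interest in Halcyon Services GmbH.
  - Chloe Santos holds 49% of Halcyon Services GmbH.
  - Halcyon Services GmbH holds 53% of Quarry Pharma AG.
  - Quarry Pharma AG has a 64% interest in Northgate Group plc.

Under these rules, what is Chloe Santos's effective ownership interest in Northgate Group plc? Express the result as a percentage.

By spousal attribution (R1), Chloe Santos is treated as also owning Callum Silva's interest in Halcyon Services GmbH, giving 49% + 49% = 98%.
Chain via Halcyon Services GmbH → Quarry Pharma AG (R2): 98% × 53% × 64% = 33.2416% of Northgate Group plc.

33.2416%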